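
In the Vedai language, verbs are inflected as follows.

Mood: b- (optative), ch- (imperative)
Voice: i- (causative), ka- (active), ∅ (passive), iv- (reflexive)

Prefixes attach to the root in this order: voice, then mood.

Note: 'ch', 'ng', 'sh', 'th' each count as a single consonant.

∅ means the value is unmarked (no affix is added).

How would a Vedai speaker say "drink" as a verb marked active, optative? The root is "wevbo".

bkawevbo

Attach voice active ka- → kawevbo.
Attach mood optative b- → bkawevbo.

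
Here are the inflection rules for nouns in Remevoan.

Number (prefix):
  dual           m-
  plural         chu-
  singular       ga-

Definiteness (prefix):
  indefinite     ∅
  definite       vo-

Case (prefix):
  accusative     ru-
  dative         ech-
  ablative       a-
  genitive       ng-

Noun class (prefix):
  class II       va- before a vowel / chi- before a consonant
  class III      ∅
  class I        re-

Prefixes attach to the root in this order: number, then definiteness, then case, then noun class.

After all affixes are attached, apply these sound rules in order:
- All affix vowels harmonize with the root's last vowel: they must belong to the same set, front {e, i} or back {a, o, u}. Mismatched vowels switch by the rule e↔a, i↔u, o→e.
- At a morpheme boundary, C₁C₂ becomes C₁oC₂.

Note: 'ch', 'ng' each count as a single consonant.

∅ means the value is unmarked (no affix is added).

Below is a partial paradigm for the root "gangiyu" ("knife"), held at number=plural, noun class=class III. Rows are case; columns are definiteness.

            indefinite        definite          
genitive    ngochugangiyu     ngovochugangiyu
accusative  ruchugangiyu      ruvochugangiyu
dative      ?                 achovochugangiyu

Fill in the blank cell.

achochugangiyu

Attach number plural chu- → chugangiyu.
definiteness = indefinite: zero marking, form stays chugangiyu.
Attach case dative ech- → echchugangiyu.
noun class = class III: zero marking, form stays echchugangiyu.
Apply vowel harmony: echchugangiyu → achchugangiyu.
Apply epenthesis: achchugangiyu → achochugangiyu.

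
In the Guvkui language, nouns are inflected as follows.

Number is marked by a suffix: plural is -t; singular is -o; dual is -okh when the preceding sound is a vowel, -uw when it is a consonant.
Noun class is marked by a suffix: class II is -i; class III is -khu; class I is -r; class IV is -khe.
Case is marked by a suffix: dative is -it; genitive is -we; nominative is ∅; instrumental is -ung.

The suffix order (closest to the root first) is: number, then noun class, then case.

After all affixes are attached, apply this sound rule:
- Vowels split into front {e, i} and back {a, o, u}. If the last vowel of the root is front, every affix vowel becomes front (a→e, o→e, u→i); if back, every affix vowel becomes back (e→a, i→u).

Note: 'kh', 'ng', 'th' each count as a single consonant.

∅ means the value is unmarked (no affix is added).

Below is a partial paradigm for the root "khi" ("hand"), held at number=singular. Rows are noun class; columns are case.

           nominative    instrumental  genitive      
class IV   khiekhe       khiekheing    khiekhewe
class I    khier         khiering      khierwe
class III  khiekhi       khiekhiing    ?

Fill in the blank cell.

Attach number singular -o → khio.
Attach noun class class III -khu → khiokhu.
Attach case genitive -we → khiokhuwe.
Apply vowel harmony: khiokhuwe → khiekhiwe.

khiekhiwe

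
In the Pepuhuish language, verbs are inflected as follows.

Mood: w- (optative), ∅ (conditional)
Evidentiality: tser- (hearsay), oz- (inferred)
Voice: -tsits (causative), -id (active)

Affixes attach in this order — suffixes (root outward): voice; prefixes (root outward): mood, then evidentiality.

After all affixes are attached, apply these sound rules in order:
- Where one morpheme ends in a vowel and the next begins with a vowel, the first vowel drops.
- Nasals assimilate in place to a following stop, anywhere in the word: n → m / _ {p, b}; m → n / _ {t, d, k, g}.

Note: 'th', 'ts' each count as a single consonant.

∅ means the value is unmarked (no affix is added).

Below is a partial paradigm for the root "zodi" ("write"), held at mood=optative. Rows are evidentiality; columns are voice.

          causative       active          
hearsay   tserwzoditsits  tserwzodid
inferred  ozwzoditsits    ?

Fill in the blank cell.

Attach mood optative w- → wzodi.
Attach voice active -id → wzodiid.
Attach evidentiality inferred oz- → ozwzodiid.
Apply vowel deletion: ozwzodiid → ozwzodid.
Nasal assimilation: no change.

ozwzodid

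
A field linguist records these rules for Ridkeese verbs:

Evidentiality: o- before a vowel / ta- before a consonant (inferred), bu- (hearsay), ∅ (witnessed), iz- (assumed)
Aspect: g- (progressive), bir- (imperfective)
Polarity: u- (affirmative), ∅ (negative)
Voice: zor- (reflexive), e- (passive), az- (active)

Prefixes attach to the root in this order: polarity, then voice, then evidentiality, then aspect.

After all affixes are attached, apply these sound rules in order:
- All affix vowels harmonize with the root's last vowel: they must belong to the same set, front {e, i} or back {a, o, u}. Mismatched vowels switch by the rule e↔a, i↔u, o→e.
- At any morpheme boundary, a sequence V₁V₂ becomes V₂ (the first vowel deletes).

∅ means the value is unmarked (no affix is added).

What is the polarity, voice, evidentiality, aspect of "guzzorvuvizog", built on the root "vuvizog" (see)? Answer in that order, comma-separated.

negative, reflexive, assumed, progressive

Segment: g-iz-zor-vuvizog.
polarity: ∅ → negative.
voice: zor- → reflexive.
evidentiality: iz- → assumed.
aspect: g- → progressive.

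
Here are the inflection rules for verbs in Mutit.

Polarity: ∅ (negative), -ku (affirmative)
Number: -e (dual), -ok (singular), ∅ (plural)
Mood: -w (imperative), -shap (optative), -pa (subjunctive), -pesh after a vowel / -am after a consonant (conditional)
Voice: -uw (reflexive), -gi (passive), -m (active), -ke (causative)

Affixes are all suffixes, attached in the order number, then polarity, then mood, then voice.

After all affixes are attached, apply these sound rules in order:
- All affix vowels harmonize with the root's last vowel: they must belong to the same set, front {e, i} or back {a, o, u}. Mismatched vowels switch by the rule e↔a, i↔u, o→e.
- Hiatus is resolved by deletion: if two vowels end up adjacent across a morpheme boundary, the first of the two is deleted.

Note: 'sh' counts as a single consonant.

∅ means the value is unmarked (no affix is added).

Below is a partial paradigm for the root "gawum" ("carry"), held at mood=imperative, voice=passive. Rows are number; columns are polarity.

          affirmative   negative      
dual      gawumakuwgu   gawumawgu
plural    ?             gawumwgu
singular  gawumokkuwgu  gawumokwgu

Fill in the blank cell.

gawumkuwgu

number = plural: zero marking, form stays gawum.
Attach polarity affirmative -ku → gawumku.
Attach mood imperative -w → gawumkuw.
Attach voice passive -gi → gawumkuwgi.
Apply vowel harmony: gawumkuwgi → gawumkuwgu.
Vowel deletion: no change.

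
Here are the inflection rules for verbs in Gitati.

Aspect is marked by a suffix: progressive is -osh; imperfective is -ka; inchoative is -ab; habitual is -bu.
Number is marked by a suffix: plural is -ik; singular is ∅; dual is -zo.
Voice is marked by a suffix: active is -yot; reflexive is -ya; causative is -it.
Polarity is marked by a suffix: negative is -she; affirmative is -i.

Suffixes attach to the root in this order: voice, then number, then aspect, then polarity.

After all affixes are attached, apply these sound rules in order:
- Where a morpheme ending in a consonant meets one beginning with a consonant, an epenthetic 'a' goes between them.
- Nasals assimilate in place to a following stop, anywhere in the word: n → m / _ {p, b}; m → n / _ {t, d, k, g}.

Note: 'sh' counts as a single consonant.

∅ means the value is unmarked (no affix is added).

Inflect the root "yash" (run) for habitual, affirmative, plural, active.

yashayotikabui

Attach voice active -yot → yashyot.
Attach number plural -ik → yashyotik.
Attach aspect habitual -bu → yashyotikbu.
Attach polarity affirmative -i → yashyotikbui.
Apply epenthesis: yashyotikbui → yashayotikabui.
Nasal assimilation: no change.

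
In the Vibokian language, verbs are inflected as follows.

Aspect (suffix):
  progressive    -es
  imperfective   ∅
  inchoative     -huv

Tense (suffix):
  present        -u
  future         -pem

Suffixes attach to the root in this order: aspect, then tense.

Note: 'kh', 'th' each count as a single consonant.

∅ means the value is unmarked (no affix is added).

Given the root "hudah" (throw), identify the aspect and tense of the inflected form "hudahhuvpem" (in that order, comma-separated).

Segment: hudah-huv-pem.
aspect: -huv → inchoative.
tense: -pem → future.

inchoative, future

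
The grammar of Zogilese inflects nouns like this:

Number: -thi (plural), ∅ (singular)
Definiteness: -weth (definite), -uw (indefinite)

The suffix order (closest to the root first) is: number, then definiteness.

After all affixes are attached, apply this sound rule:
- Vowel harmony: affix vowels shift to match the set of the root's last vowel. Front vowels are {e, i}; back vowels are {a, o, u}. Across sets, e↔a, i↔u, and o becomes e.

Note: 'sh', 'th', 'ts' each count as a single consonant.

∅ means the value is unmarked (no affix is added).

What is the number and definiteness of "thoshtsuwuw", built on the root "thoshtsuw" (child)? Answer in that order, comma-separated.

singular, indefinite

Segment: thoshtsuw-uw.
number: ∅ → singular.
definiteness: -uw → indefinite.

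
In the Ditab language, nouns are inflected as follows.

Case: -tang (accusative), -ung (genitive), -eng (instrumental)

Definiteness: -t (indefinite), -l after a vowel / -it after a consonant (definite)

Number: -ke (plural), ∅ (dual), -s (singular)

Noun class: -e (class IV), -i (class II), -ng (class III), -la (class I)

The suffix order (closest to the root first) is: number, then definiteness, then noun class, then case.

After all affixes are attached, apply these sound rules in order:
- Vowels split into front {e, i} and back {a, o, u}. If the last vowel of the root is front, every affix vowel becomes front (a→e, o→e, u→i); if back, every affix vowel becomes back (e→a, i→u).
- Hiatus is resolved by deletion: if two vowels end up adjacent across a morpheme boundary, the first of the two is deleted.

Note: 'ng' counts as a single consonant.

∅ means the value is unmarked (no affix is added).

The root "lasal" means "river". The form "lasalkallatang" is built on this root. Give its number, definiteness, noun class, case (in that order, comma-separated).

plural, definite, class I, accusative

Segment: lasal-ke-l-la-tang.
number: -ke → plural.
definiteness: -l/it → definite.
noun class: -la → class I.
case: -tang → accusative.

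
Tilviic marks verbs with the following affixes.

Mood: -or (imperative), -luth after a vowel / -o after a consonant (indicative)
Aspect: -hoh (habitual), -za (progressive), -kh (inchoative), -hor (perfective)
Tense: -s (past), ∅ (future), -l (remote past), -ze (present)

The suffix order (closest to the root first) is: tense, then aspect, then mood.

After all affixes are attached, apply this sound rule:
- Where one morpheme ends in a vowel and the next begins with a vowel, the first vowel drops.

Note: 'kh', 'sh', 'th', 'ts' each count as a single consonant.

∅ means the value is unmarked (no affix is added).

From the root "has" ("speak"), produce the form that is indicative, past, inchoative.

Attach tense past -s → hass.
Attach aspect inchoative -kh → hasskh.
Attach mood indicative -o (after consonant 'kh') → hasskho.
Vowel deletion: no change.

hasskho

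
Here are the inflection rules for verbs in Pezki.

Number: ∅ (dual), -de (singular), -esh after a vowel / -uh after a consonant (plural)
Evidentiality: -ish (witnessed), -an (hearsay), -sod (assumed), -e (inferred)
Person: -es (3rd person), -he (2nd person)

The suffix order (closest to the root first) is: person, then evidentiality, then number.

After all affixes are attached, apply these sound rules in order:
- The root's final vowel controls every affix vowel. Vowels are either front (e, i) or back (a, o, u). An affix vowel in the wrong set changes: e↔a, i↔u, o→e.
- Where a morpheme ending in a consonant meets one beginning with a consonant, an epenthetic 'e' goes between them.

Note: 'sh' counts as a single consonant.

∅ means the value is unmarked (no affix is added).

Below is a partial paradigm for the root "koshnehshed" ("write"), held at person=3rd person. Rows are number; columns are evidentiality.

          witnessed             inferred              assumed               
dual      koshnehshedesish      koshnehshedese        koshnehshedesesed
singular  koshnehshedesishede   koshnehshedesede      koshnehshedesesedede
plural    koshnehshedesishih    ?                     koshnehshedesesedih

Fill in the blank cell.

Attach person 3rd person -es → koshnehshedes.
Attach evidentiality inferred -e → koshnehshedese.
Attach number plural -esh (after vowel 'e') → koshnehshedeseesh.
Vowel harmony: no change.
Epenthesis: no change.

koshnehshedeseesh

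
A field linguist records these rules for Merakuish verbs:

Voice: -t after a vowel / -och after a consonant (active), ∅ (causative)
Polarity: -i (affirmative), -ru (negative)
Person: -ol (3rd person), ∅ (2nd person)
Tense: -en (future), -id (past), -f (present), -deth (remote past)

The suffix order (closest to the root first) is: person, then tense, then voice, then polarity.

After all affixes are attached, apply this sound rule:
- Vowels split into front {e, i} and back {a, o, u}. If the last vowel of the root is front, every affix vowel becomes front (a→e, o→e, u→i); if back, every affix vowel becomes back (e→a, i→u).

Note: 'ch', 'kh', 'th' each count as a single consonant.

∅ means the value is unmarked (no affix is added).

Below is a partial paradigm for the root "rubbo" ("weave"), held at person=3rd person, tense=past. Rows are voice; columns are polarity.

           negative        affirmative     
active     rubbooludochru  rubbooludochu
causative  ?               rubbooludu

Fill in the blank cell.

Attach person 3rd person -ol → rubbool.
Attach tense past -id → rubboolid.
voice = causative: zero marking, form stays rubboolid.
Attach polarity negative -ru → rubboolidru.
Apply vowel harmony: rubboolidru → rubbooludru.

rubbooludru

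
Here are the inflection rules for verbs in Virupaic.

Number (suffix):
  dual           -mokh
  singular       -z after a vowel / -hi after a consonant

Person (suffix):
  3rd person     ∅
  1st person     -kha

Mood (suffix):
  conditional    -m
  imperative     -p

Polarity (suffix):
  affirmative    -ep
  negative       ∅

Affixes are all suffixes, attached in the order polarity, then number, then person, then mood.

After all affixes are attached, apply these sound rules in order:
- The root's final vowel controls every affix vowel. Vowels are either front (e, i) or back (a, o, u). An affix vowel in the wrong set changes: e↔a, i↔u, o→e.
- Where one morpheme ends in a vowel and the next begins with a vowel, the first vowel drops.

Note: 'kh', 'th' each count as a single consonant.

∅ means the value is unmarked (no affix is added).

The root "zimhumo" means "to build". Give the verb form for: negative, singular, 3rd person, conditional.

zimhumozm

polarity = negative: zero marking, form stays zimhumo.
Attach number singular -z (after vowel 'o') → zimhumoz.
person = 3rd person: zero marking, form stays zimhumoz.
Attach mood conditional -m → zimhumozm.
Vowel harmony: no change.
Vowel deletion: no change.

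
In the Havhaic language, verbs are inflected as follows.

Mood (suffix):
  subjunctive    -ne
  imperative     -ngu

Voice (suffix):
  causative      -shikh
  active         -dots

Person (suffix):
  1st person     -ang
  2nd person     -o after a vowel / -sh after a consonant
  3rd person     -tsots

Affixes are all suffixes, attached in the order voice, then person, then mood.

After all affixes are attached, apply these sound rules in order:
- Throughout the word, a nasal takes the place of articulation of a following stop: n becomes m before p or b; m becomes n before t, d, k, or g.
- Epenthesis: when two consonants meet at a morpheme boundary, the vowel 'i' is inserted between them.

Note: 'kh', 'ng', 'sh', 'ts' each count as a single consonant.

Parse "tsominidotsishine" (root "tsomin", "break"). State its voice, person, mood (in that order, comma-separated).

active, 2nd person, subjunctive

Segment: tsomin-dots-sh-ne.
voice: -dots → active.
person: -o/sh → 2nd person.
mood: -ne → subjunctive.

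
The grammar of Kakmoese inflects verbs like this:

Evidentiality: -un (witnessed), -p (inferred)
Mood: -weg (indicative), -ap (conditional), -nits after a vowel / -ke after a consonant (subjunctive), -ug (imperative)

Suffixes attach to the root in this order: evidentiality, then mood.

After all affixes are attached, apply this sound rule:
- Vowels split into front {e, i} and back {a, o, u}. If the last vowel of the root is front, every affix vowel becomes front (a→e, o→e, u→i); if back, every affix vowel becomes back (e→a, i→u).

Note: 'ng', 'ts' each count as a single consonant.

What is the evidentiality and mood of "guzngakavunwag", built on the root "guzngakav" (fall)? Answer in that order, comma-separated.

Segment: guzngakav-un-weg.
evidentiality: -un → witnessed.
mood: -weg → indicative.

witnessed, indicative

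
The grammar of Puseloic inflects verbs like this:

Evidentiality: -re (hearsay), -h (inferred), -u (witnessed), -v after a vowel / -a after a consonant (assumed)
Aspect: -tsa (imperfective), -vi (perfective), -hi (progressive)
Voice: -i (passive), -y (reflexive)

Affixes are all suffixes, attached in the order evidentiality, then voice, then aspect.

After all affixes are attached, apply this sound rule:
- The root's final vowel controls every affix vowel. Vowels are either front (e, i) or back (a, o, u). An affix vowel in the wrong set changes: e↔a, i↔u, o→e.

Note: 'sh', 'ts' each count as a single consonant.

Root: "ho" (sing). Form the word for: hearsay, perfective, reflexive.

horayvu

Attach evidentiality hearsay -re → hore.
Attach voice reflexive -y → horey.
Attach aspect perfective -vi → horeyvi.
Apply vowel harmony: horeyvi → horayvu.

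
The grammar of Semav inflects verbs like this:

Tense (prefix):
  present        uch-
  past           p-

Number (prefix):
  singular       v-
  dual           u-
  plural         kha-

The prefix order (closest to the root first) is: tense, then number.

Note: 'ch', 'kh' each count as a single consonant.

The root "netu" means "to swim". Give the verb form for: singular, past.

vpnetu

Attach tense past p- → pnetu.
Attach number singular v- → vpnetu.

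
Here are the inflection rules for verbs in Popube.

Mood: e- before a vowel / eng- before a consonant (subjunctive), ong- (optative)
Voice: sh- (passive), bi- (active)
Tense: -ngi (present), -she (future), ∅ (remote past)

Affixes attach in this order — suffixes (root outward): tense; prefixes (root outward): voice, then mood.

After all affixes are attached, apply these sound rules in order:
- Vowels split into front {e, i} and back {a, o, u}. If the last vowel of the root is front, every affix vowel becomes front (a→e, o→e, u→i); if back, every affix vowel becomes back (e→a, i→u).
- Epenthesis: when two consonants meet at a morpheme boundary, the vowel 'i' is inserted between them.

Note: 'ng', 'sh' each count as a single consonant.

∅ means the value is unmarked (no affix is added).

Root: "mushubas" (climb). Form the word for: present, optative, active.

ongibumushubasingu

Attach voice active bi- → bimushubas.
Attach mood optative ong- → ongbimushubas.
Attach tense present -ngi → ongbimushubasngi.
Apply vowel harmony: ongbimushubasngi → ongbumushubasngu.
Apply epenthesis: ongbumushubasngu → ongibumushubasingu.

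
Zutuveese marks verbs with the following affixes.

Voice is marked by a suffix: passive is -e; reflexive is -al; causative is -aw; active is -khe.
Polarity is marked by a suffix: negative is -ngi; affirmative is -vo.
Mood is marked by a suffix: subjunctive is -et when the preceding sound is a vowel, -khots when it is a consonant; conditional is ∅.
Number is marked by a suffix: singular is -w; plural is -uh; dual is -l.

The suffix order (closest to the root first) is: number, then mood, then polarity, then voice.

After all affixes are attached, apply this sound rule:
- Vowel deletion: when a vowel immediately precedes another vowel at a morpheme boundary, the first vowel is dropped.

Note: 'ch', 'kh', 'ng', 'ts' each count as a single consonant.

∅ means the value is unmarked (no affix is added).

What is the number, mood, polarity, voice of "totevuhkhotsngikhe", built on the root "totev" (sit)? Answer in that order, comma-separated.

Segment: totev-uh-khots-ngi-khe.
number: -uh → plural.
mood: -et/khots → subjunctive.
polarity: -ngi → negative.
voice: -khe → active.

plural, subjunctive, negative, active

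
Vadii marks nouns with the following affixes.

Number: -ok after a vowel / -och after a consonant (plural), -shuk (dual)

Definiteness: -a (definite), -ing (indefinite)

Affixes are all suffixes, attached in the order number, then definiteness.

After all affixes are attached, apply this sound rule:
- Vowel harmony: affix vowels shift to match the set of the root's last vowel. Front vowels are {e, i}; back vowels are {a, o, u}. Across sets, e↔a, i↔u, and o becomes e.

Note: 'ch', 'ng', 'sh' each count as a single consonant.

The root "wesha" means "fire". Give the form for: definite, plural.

weshaoka

Attach number plural -ok (after vowel 'a') → weshaok.
Attach definiteness definite -a → weshaoka.
Vowel harmony: no change.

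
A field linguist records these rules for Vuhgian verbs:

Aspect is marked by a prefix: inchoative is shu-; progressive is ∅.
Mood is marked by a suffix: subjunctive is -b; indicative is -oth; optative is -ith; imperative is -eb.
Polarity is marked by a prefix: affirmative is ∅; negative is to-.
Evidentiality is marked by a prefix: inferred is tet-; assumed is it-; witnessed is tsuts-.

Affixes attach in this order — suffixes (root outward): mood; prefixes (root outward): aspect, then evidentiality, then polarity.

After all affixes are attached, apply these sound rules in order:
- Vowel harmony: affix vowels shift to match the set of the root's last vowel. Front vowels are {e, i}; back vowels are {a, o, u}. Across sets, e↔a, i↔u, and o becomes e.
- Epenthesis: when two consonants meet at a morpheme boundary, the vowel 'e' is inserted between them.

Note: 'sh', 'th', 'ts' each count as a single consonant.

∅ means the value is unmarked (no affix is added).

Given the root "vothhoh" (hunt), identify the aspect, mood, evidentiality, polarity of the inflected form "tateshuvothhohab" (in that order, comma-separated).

inchoative, imperative, inferred, affirmative

Segment: tet-shu-vothhoh-eb.
aspect: shu- → inchoative.
mood: -eb → imperative.
evidentiality: tet- → inferred.
polarity: ∅ → affirmative.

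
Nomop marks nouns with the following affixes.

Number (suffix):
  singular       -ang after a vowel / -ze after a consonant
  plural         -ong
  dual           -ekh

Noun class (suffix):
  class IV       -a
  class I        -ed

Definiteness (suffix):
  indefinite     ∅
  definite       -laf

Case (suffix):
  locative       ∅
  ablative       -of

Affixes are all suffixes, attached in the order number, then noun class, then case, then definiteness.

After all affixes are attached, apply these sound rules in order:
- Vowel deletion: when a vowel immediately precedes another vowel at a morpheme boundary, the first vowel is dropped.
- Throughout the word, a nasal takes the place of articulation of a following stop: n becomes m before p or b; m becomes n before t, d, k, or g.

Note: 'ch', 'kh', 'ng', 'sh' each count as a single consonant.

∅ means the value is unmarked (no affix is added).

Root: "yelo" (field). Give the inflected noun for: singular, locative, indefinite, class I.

Attach number singular -ang (after vowel 'o') → yeloang.
Attach noun class class I -ed → yeloanged.
case = locative: zero marking, form stays yeloanged.
definiteness = indefinite: zero marking, form stays yeloanged.
Apply vowel deletion: yeloanged → yelanged.
Nasal assimilation: no change.

yelanged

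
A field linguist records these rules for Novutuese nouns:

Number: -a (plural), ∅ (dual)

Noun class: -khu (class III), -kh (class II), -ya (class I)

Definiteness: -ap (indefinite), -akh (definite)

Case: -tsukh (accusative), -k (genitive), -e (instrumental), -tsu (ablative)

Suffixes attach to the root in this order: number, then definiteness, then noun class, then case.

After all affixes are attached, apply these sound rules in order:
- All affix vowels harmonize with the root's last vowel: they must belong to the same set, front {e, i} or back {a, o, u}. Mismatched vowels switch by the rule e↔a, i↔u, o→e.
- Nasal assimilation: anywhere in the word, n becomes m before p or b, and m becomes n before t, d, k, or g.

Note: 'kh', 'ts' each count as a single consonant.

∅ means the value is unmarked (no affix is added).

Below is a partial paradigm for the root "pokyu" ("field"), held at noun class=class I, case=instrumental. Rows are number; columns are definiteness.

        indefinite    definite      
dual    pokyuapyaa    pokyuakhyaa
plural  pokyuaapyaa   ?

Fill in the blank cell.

Attach number plural -a → pokyua.
Attach definiteness definite -akh → pokyuaakh.
Attach noun class class I -ya → pokyuaakhya.
Attach case instrumental -e → pokyuaakhyae.
Apply vowel harmony: pokyuaakhyae → pokyuaakhyaa.
Nasal assimilation: no change.

pokyuaakhyaa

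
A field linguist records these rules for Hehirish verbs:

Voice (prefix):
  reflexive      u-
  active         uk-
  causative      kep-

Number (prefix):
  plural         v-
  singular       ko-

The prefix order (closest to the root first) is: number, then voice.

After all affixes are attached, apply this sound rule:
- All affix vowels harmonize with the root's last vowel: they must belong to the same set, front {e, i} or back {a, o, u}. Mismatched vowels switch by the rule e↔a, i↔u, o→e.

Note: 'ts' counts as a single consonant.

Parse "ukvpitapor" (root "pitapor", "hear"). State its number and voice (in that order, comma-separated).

plural, active

Segment: uk-v-pitapor.
number: v- → plural.
voice: uk- → active.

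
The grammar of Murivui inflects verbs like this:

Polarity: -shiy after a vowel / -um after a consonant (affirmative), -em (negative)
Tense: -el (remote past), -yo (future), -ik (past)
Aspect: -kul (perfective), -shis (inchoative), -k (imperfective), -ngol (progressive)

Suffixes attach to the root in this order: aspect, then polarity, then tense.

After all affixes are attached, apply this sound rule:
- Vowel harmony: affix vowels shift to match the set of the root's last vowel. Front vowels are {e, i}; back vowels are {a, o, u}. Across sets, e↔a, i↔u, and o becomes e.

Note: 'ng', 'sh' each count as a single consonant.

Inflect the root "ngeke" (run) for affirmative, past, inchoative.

ngekeshisimik

Attach aspect inchoative -shis → ngekeshis.
Attach polarity affirmative -um (after consonant 's') → ngekeshisum.
Attach tense past -ik → ngekeshisumik.
Apply vowel harmony: ngekeshisumik → ngekeshisimik.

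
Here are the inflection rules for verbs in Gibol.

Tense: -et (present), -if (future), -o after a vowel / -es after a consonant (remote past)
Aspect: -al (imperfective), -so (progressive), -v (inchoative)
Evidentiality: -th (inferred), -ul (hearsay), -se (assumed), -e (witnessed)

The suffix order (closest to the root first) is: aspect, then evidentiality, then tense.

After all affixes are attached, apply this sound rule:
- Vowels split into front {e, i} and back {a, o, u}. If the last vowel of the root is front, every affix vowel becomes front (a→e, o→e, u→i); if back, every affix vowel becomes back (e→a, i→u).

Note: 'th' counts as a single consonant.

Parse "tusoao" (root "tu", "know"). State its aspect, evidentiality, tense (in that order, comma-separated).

Segment: tu-so-e-o.
aspect: -so → progressive.
evidentiality: -e → witnessed.
tense: -o/es → remote past.

progressive, witnessed, remote past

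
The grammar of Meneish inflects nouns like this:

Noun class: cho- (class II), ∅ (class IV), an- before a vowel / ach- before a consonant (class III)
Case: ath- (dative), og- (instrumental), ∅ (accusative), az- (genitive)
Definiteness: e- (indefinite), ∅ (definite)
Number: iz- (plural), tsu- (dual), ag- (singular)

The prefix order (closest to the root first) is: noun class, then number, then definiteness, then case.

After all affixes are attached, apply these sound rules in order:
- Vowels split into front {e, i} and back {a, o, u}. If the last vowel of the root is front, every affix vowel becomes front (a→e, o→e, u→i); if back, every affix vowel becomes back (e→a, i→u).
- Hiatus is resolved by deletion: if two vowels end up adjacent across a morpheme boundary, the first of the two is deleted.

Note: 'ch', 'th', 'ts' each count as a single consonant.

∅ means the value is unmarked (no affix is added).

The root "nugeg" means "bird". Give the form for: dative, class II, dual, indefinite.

ethetsichenugeg

Attach noun class class II cho- → chonugeg.
Attach number dual tsu- → tsuchonugeg.
Attach definiteness indefinite e- → etsuchonugeg.
Attach case dative ath- → athetsuchonugeg.
Apply vowel harmony: athetsuchonugeg → ethetsichenugeg.
Vowel deletion: no change.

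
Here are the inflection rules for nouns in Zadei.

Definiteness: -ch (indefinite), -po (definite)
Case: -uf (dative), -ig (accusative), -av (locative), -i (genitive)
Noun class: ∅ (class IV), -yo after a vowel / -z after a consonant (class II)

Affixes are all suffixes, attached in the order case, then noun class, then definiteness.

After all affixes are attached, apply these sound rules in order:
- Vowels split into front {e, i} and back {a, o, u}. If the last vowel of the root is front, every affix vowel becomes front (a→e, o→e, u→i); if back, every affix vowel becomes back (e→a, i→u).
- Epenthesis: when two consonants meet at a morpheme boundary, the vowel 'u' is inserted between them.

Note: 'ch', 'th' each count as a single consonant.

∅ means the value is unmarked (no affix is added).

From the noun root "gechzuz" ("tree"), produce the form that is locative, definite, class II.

gechzuzavuzupo

Attach case locative -av → gechzuzav.
Attach noun class class II -z (after consonant 'v') → gechzuzavz.
Attach definiteness definite -po → gechzuzavzpo.
Vowel harmony: no change.
Apply epenthesis: gechzuzavzpo → gechzuzavuzupo.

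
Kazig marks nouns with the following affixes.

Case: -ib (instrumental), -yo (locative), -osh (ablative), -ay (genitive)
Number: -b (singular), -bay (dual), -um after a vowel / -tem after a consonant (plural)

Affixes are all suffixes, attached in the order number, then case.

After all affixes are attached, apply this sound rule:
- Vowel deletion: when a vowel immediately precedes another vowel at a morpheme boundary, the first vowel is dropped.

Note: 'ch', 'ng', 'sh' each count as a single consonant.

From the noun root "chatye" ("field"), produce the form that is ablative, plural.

Attach number plural -um (after vowel 'e') → chatyeum.
Attach case ablative -osh → chatyeumosh.
Apply vowel deletion: chatyeumosh → chatyumosh.

chatyumosh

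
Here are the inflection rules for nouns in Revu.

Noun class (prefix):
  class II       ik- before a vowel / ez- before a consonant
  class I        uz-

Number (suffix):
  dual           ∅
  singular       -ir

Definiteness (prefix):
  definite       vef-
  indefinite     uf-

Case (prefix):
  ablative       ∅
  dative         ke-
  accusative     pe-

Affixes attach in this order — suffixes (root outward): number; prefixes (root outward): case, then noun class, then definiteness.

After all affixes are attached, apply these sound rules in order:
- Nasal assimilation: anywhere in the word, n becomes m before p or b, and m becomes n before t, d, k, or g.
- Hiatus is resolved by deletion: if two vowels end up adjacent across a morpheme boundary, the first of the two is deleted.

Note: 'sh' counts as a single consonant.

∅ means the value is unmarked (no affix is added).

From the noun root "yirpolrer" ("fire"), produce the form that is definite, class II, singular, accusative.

Attach case accusative pe- → peyirpolrer.
Attach noun class class II ez- (before consonant 'p') → ezpeyirpolrer.
Attach definiteness definite vef- → vefezpeyirpolrer.
Attach number singular -ir → vefezpeyirpolrerir.
Nasal assimilation: no change.
Vowel deletion: no change.

vefezpeyirpolrerir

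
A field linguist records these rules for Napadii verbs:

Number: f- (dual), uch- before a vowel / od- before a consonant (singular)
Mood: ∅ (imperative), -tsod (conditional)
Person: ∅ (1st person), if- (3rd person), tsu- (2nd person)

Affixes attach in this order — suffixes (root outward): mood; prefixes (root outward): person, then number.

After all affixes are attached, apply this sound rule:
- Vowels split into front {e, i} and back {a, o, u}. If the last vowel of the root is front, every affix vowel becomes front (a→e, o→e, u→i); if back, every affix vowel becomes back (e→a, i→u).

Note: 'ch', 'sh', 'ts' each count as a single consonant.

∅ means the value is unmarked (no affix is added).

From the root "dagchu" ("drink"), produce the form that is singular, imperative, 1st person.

oddagchu

mood = imperative: zero marking, form stays dagchu.
person = 1st person: zero marking, form stays dagchu.
Attach number singular od- (before consonant 'd') → oddagchu.
Vowel harmony: no change.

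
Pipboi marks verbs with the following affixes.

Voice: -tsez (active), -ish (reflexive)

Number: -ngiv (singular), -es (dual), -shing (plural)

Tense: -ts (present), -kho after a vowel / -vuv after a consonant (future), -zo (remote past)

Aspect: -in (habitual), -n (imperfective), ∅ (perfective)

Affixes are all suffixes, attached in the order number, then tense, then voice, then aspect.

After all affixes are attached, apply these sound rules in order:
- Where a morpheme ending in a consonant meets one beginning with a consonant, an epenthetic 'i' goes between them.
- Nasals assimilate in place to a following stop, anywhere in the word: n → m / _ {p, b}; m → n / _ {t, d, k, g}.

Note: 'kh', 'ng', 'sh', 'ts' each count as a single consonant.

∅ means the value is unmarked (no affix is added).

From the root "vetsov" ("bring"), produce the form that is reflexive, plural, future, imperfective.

Attach number plural -shing → vetsovshing.
Attach tense future -vuv (after consonant 'ng') → vetsovshingvuv.
Attach voice reflexive -ish → vetsovshingvuvish.
Attach aspect imperfective -n → vetsovshingvuvishn.
Apply epenthesis: vetsovshingvuvishn → vetsovishingivuvishin.
Nasal assimilation: no change.

vetsovishingivuvishin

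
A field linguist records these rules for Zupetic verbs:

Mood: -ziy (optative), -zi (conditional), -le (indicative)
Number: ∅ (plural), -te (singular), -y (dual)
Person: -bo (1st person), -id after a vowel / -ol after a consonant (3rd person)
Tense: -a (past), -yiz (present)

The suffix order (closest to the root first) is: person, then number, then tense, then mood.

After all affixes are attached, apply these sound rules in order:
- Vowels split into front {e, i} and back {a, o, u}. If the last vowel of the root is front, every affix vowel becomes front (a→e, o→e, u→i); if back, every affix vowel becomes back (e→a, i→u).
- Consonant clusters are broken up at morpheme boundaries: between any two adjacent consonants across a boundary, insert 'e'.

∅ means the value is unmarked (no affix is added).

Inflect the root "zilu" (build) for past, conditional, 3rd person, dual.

Attach person 3rd person -id (after vowel 'u') → ziluid.
Attach number dual -y → ziluidy.
Attach tense past -a → ziluidya.
Attach mood conditional -zi → ziluidyazi.
Apply vowel harmony: ziluidyazi → ziluudyazu.
Apply epenthesis: ziluudyazu → ziluudeyazu.

ziluudeyazu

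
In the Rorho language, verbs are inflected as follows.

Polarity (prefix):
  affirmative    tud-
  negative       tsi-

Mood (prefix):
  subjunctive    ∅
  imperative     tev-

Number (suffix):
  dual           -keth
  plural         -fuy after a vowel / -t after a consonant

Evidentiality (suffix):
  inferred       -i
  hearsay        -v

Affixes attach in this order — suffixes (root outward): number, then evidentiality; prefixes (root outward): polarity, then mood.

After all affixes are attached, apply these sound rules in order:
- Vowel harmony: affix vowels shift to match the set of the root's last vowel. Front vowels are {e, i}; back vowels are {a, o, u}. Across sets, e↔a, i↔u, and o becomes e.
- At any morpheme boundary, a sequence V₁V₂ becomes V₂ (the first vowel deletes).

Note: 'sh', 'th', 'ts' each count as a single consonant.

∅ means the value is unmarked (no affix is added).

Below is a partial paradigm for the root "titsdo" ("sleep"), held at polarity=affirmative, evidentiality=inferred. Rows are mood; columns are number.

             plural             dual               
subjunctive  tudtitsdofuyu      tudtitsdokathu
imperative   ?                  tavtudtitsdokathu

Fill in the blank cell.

Attach number plural -fuy (after vowel 'o') → titsdofuy.
Attach polarity affirmative tud- → tudtitsdofuy.
Attach evidentiality inferred -i → tudtitsdofuyi.
Attach mood imperative tev- → tevtudtitsdofuyi.
Apply vowel harmony: tevtudtitsdofuyi → tavtudtitsdofuyu.
Vowel deletion: no change.

tavtudtitsdofuyu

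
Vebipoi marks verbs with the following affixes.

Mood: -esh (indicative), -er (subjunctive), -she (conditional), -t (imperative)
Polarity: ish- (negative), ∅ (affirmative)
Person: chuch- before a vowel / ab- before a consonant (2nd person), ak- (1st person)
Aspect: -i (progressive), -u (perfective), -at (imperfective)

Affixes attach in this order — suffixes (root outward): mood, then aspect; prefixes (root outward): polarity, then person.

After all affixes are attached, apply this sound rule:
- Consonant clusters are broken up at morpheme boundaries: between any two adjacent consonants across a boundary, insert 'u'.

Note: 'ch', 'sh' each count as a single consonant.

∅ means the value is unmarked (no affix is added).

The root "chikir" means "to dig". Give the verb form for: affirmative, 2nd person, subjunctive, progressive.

polarity = affirmative: zero marking, form stays chikir.
Attach person 2nd person ab- (before consonant 'ch') → abchikir.
Attach mood subjunctive -er → abchikirer.
Attach aspect progressive -i → abchikireri.
Apply epenthesis: abchikireri → abuchikireri.

abuchikireri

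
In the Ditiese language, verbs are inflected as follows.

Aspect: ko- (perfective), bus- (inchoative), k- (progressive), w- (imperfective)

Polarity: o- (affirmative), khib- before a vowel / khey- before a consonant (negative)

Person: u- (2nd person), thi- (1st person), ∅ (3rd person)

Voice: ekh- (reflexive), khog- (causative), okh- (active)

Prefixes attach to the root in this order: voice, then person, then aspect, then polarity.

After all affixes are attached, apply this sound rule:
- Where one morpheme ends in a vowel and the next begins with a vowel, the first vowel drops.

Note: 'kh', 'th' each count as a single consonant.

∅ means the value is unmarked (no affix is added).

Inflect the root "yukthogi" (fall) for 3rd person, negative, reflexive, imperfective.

kheywekhyukthogi

Attach voice reflexive ekh- → ekhyukthogi.
person = 3rd person: zero marking, form stays ekhyukthogi.
Attach aspect imperfective w- → wekhyukthogi.
Attach polarity negative khey- (before consonant 'w') → kheywekhyukthogi.
Vowel deletion: no change.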